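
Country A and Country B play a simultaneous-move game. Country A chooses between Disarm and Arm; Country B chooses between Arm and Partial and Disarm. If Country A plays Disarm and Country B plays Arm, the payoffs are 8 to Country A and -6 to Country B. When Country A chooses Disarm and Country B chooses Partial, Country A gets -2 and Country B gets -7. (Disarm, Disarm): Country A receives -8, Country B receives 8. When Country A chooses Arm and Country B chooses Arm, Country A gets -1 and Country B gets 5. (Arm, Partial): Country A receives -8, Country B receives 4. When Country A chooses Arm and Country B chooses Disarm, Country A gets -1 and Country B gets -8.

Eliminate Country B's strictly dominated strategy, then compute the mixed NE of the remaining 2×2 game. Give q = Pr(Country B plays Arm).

Country B's strategy Partial is strictly dominated by Arm: -6 > -7 and 5 > 4. Eliminate Partial.
For Country A to be willing to mix, Country A must be indifferent between Disarm and Arm, which pins down Country B's mix.
  Country A's expected payoff from Disarm: q·8 + (1−q)·(-8) = 16q - 8
  Country A's expected payoff from Arm: q·(-1) + (1−q)·(-1) = -1
  16q - 8 = -1  ⇒  16q = 7  ⇒  q = 7/16.

q = 7/16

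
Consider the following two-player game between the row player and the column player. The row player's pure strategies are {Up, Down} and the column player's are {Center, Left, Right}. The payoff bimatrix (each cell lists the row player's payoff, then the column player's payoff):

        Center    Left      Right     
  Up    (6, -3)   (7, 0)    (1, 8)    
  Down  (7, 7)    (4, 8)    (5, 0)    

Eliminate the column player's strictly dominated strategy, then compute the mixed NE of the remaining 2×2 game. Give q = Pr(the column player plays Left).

The column player's strategy Center is strictly dominated by Left: 0 > -3 and 8 > 7. Eliminate Center.
The column player's mix must leave the row player indifferent between Up and Down.
  the row player's expected payoff from Up: q·7 + (1−q)·1 = 6q + 1
  the row player's expected payoff from Down: q·4 + (1−q)·5 = -q + 5
  6q + 1 = -q + 5  ⇒  7q = 4  ⇒  q = 4/7.

q = 4/7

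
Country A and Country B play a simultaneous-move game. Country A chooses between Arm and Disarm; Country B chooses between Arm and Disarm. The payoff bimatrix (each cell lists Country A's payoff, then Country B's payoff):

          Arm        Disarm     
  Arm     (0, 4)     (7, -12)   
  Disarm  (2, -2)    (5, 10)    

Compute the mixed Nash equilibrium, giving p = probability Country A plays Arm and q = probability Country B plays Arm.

p = 3/7, q = 1/2

Country B's indifference between Arm and Disarm determines Country A's mixing probability p:
  Country B's payoff from Arm: p·4 + (1−p)·(-2) = 6p - 2
  Country B's payoff from Disarm: p·(-12) + (1−p)·10 = -22p + 10
  6p - 2 = -22p + 10  ⇒  28p = 12  ⇒  p = 3/7.
Country A's indifference between Arm and Disarm determines Country B's mixing probability q:
  Country A's payoff to Arm: q·0 + (1−q)·7 = -7q + 7
  Country A's payoff to Disarm: q·2 + (1−q)·5 = -3q + 5
  -7q + 7 = -3q + 5  ⇒  -4q = -2  ⇒  q = 1/2.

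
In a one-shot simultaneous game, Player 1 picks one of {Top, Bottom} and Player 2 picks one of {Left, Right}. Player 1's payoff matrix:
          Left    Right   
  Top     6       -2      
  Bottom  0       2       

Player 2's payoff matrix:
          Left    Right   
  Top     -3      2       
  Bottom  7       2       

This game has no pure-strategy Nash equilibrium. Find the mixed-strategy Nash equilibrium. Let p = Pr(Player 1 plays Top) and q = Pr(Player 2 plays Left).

Player 2's indifference between Left and Right determines Player 1's mixing probability p:
  Player 2's payoff to Left: p·(-3) + (1−p)·7 = -10p + 7
  Player 2's payoff to Right: p·2 + (1−p)·2 = 2
  -10p + 7 = 2  ⇒  -10p = -5  ⇒  p = 1/2.
For Player 1 to be willing to mix, Player 1 must be indifferent between Top and Bottom, which pins down Player 2's mix.
  Player 1's payoff to Top: q·6 + (1−q)·(-2) = 8q - 2
  Player 1's payoff to Bottom: q·0 + (1−q)·2 = -2q + 2
  8q - 2 = -2q + 2  ⇒  10q = 4  ⇒  q = 2/5.

p = 1/2, q = 2/5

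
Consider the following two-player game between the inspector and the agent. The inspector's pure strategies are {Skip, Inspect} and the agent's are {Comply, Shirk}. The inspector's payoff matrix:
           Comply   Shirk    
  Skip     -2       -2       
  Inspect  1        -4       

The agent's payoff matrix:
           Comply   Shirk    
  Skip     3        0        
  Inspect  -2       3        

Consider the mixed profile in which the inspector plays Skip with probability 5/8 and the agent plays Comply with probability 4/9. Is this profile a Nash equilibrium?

Given the agent's mix q = 4/9, the inspector's payoff from Skip is -2 but from Inspect is -16/9. The inspector strictly prefers Inspect, so the inspector would not mix.
So the proposed profile is not a Nash equilibrium.

No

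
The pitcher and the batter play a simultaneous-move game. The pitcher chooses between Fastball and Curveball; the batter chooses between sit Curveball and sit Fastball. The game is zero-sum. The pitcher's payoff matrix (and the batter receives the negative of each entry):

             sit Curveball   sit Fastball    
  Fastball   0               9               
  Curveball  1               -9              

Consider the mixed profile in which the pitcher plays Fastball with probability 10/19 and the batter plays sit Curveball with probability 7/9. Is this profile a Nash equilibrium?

No

Given the batter's mix q = 7/9, the pitcher's payoff from Fastball is 2 but from Curveball is -11/9. The pitcher strictly prefers Fastball, so the pitcher would not mix.
So the proposed profile is not a Nash equilibrium.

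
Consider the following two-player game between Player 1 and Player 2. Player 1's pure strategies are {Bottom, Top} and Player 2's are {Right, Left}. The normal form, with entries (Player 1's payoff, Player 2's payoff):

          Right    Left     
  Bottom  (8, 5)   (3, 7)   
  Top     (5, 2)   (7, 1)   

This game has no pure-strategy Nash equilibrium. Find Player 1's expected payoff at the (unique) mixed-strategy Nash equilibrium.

41/7

Set Player 1's expected payoff from Bottom equal to that from Top:
  Player 1's payoff to Bottom: q·8 + (1−q)·3 = 5q + 3
  Player 1's payoff to Top: q·5 + (1−q)·7 = -2q + 7
  5q + 3 = -2q + 7  ⇒  7q = 4  ⇒  q = 4/7.
At equilibrium Player 1 is indifferent across rows, so Player 1's payoff equals the payoff from Bottom: (4/7)·8 + (3/7)·3 = 41/7.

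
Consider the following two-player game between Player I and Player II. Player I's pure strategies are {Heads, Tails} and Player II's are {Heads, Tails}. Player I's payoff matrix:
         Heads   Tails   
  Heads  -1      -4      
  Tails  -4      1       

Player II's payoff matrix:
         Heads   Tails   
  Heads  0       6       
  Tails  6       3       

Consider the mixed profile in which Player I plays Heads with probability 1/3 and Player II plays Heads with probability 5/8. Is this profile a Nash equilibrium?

Check Player II's indifference given Player I's mix p = 1/3:
  payoff from Heads = 4; payoff from Tails = 4 — equal.
Check Player I's indifference given Player II's mix q = 5/8:
  payoff from Heads = -17/8; payoff from Tails = -17/8 — equal.
Both players are indifferent, so neither can profitably deviate.

Yes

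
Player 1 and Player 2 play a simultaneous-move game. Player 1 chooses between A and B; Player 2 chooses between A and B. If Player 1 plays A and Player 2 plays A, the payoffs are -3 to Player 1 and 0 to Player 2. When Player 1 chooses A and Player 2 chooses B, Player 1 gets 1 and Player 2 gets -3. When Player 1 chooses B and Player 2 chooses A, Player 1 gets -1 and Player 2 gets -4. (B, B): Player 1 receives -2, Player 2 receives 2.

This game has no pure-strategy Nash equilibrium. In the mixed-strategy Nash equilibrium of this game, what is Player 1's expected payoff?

Player 2's mix must leave Player 1 indifferent between A and B.
  Player 1's payoff from A: q·(-3) + (1−q)·1 = -4q + 1
  Player 1's payoff from B: q·(-1) + (1−q)·(-2) = q - 2
  -4q + 1 = q - 2  ⇒  -5q = -3  ⇒  q = 3/5.
At equilibrium Player 1 is indifferent across rows, so Player 1's payoff equals the payoff from A: (3/5)·(-3) + (2/5)·1 = -7/5.

-7/5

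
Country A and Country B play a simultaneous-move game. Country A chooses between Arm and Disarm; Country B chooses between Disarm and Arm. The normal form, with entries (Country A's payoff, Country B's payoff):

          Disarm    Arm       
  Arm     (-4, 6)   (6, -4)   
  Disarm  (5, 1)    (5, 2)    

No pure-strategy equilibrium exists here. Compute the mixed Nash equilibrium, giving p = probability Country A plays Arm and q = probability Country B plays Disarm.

Set Country B's expected payoff from Disarm equal to that from Arm:
  Country B's expected payoff from Disarm: p·6 + (1−p)·1 = 5p + 1
  Country B's expected payoff from Arm: p·(-4) + (1−p)·2 = -6p + 2
  5p + 1 = -6p + 2  ⇒  11p = 1  ⇒  p = 1/11.
Set Country A's expected payoff from Arm equal to that from Disarm:
  Country A's expected payoff from Arm: q·(-4) + (1−q)·6 = -10q + 6
  Country A's expected payoff from Disarm: q·5 + (1−q)·5 = 5
  -10q + 6 = 5  ⇒  -10q = -1  ⇒  q = 1/10.

p = 1/11, q = 1/10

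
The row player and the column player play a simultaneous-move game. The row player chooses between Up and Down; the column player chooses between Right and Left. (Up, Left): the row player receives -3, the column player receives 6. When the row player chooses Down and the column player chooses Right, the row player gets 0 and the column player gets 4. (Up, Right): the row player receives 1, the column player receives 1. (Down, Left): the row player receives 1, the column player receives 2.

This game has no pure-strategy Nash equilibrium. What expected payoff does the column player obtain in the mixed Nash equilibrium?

In a mixed equilibrium the column player is indifferent between Right and Left; this condition fixes p.
  the column player's expected payoff from Right: p·1 + (1−p)·4 = -3p + 4
  the column player's expected payoff from Left: p·6 + (1−p)·2 = 4p + 2
  -3p + 4 = 4p + 2  ⇒  -7p = -2  ⇒  p = 2/7.
At equilibrium the column player is indifferent across columns, so the column player's payoff equals the payoff from Right: (2/7)·1 + (5/7)·4 = 22/7.

22/7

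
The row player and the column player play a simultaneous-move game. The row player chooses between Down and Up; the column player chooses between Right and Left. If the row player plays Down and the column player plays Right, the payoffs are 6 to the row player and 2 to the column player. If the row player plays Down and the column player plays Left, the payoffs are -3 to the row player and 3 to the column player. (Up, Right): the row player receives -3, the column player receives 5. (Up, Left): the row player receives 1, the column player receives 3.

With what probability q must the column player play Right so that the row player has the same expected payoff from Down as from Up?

q = 4/13

Set the row player's expected payoff from Down equal to that from Up:
  the row player's expected payoff from Down: q·6 + (1−q)·(-3) = 9q - 3
  the row player's expected payoff from Up: q·(-3) + (1−q)·1 = -4q + 1
  9q - 3 = -4q + 1  ⇒  13q = 4  ⇒  q = 4/13.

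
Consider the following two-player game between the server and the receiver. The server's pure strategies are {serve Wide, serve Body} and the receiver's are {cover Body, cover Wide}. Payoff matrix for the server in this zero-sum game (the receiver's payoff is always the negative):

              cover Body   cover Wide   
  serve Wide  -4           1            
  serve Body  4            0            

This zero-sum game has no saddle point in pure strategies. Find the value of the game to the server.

The server's indifference between serve Wide and serve Body determines the receiver's mixing probability q:
  the server's payoff to serve Wide: q·(-4) + (1−q)·1 = -5q + 1
  the server's payoff to serve Body: q·4 + (1−q)·0 = 4q
  -5q + 1 = 4q  ⇒  -9q = -1  ⇒  q = 1/9.
The value is the server's expected payoff against this mix (using serve Wide): (1/9)·(-4) + (8/9)·1 = 4/9.

v = 4/9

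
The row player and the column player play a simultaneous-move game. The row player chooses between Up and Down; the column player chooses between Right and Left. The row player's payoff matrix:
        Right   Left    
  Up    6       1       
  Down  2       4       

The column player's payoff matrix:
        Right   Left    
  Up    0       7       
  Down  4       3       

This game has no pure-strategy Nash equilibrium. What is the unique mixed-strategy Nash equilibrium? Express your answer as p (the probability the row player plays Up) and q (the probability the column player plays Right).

The column player's indifference between Right and Left determines the row player's mixing probability p:
  the column player's expected payoff from Right: p·0 + (1−p)·4 = -4p + 4
  the column player's expected payoff from Left: p·7 + (1−p)·3 = 4p + 3
  -4p + 4 = 4p + 3  ⇒  -8p = -1  ⇒  p = 1/8.
The column player's mix must leave the row player indifferent between Up and Down.
  the row player's payoff to Up: q·6 + (1−q)·1 = 5q + 1
  the row player's payoff to Down: q·2 + (1−q)·4 = -2q + 4
  5q + 1 = -2q + 4  ⇒  7q = 3  ⇒  q = 3/7.

p = 1/8, q = 3/7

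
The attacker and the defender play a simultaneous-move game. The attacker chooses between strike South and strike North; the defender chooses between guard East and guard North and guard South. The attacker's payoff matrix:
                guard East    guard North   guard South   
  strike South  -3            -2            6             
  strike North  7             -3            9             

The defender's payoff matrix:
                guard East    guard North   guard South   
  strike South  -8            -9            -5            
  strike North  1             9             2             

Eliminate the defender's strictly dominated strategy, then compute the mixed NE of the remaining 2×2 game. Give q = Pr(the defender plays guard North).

q = 3/4

The defender's strategy guard East is strictly dominated by guard South: -5 > -8 and 2 > 1. Eliminate guard East.
Set the attacker's expected payoff from strike South equal to that from strike North:
  the attacker's payoff to strike South: q·(-2) + (1−q)·6 = -8q + 6
  the attacker's payoff to strike North: q·(-3) + (1−q)·9 = -12q + 9
  -8q + 6 = -12q + 9  ⇒  4q = 3  ⇒  q = 3/4.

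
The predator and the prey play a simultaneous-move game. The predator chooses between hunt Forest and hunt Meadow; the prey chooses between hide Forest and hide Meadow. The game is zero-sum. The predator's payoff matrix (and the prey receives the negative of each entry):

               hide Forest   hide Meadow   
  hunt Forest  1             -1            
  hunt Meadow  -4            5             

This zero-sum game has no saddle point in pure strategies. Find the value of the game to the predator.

v = 1/11

The prey's mix must leave the predator indifferent between hunt Forest and hunt Meadow.
  the predator's payoff from hunt Forest: q·1 + (1−q)·(-1) = 2q - 1
  the predator's payoff from hunt Meadow: q·(-4) + (1−q)·5 = -9q + 5
  2q - 1 = -9q + 5  ⇒  11q = 6  ⇒  q = 6/11.
The value is the predator's expected payoff against this mix (using hunt Forest): (6/11)·1 + (5/11)·(-1) = 1/11.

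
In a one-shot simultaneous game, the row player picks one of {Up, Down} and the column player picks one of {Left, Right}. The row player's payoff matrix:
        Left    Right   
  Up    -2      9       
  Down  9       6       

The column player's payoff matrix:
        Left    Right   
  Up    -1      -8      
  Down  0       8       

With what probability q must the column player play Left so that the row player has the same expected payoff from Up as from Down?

q = 3/14

For the row player to be willing to mix, the row player must be indifferent between Up and Down, which pins down the column player's mix.
  the row player's expected payoff from Up: q·(-2) + (1−q)·9 = -11q + 9
  the row player's expected payoff from Down: q·9 + (1−q)·6 = 3q + 6
  -11q + 9 = 3q + 6  ⇒  -14q = -3  ⇒  q = 3/14.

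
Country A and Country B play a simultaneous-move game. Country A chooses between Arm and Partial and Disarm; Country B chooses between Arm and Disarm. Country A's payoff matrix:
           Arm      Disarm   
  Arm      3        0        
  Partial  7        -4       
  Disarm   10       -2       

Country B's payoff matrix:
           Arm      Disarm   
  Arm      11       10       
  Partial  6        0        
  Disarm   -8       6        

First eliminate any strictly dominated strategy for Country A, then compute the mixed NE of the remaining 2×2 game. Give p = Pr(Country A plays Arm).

Country A's strategy Partial is strictly dominated by Disarm: 10 > 7 and -2 > -4. Eliminate Partial.
In a mixed equilibrium Country B is indifferent between Arm and Disarm; this condition fixes p.
  Country B's payoff from Arm: p·11 + (1−p)·(-8) = 19p - 8
  Country B's payoff from Disarm: p·10 + (1−p)·6 = 4p + 6
  19p - 8 = 4p + 6  ⇒  15p = 14  ⇒  p = 14/15.

p = 14/15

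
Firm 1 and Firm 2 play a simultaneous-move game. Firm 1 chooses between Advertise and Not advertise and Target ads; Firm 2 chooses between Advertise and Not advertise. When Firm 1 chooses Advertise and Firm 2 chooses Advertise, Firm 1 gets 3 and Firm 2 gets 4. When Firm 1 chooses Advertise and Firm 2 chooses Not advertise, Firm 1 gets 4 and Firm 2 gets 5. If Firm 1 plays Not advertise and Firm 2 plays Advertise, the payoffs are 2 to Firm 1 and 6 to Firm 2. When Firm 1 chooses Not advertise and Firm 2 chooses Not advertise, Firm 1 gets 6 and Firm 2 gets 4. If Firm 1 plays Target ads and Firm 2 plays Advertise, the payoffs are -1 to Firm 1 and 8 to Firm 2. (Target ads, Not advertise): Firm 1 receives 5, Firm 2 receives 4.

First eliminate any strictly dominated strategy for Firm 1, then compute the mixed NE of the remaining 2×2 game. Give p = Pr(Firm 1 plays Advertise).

p = 2/3

Firm 1's strategy Target ads is strictly dominated by Not advertise: 2 > -1 and 6 > 5. Eliminate Target ads.
For Firm 2 to be willing to mix, Firm 2 must be indifferent between Advertise and Not advertise, which pins down Firm 1's mix.
  Firm 2's payoff to Advertise: p·4 + (1−p)·6 = -2p + 6
  Firm 2's payoff to Not advertise: p·5 + (1−p)·4 = p + 4
  -2p + 6 = p + 4  ⇒  -3p = -2  ⇒  p = 2/3.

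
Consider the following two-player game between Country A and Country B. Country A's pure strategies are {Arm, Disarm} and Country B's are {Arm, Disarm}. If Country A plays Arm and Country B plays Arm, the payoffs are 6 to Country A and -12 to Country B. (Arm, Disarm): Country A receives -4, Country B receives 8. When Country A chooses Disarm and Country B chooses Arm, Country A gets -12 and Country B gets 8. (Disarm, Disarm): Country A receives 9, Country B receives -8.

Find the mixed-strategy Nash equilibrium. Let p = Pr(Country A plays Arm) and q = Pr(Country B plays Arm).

p = 4/9, q = 13/31

Country A's mix must leave Country B indifferent between Arm and Disarm.
  Country B's expected payoff from Arm: p·(-12) + (1−p)·8 = -20p + 8
  Country B's expected payoff from Disarm: p·8 + (1−p)·(-8) = 16p - 8
  -20p + 8 = 16p - 8  ⇒  -36p = -16  ⇒  p = 4/9.
Country B's mix must leave Country A indifferent between Arm and Disarm.
  Country A's expected payoff from Arm: q·6 + (1−q)·(-4) = 10q - 4
  Country A's expected payoff from Disarm: q·(-12) + (1−q)·9 = -21q + 9
  10q - 4 = -21q + 9  ⇒  31q = 13  ⇒  q = 13/31.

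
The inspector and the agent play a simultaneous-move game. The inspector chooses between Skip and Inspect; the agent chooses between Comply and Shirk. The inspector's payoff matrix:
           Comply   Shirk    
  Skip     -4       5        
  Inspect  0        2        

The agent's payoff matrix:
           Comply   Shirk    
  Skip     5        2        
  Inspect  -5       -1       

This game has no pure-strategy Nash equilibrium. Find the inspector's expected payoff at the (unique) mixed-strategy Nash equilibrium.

8/7

Set the inspector's expected payoff from Skip equal to that from Inspect:
  the inspector's expected payoff from Skip: q·(-4) + (1−q)·5 = -9q + 5
  the inspector's expected payoff from Inspect: q·0 + (1−q)·2 = -2q + 2
  -9q + 5 = -2q + 2  ⇒  -7q = -3  ⇒  q = 3/7.
At equilibrium the inspector is indifferent across rows, so the inspector's payoff equals the payoff from Skip: (3/7)·(-4) + (4/7)·5 = 8/7.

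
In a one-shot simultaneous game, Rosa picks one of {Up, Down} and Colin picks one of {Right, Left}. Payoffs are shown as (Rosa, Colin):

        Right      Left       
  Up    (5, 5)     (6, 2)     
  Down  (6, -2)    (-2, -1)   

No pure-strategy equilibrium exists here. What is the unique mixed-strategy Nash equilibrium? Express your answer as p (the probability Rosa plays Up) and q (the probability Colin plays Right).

For Colin to be willing to mix, Colin must be indifferent between Right and Left, which pins down Rosa's mix.
  Colin's payoff to Right: p·5 + (1−p)·(-2) = 7p - 2
  Colin's payoff to Left: p·2 + (1−p)·(-1) = 3p - 1
  7p - 2 = 3p - 1  ⇒  4p = 1  ⇒  p = 1/4.
Colin's mix must leave Rosa indifferent between Up and Down.
  Rosa's expected payoff from Up: q·5 + (1−q)·6 = -q + 6
  Rosa's expected payoff from Down: q·6 + (1−q)·(-2) = 8q - 2
  -q + 6 = 8q - 2  ⇒  -9q = -8  ⇒  q = 8/9.

p = 1/4, q = 8/9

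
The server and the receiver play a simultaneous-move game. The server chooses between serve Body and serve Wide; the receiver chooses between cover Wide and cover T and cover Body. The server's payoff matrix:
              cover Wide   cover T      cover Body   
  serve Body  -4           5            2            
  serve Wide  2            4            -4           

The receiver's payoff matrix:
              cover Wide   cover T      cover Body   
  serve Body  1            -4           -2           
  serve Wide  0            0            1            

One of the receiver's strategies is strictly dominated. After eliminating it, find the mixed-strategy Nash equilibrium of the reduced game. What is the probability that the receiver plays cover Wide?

q = 1/2

The receiver's strategy cover T is strictly dominated by cover Body: -2 > -4 and 1 > 0. Eliminate cover T.
Set the server's expected payoff from serve Body equal to that from serve Wide:
  the server's expected payoff from serve Body: q·(-4) + (1−q)·2 = -6q + 2
  the server's expected payoff from serve Wide: q·2 + (1−q)·(-4) = 6q - 4
  -6q + 2 = 6q - 4  ⇒  -12q = -6  ⇒  q = 1/2.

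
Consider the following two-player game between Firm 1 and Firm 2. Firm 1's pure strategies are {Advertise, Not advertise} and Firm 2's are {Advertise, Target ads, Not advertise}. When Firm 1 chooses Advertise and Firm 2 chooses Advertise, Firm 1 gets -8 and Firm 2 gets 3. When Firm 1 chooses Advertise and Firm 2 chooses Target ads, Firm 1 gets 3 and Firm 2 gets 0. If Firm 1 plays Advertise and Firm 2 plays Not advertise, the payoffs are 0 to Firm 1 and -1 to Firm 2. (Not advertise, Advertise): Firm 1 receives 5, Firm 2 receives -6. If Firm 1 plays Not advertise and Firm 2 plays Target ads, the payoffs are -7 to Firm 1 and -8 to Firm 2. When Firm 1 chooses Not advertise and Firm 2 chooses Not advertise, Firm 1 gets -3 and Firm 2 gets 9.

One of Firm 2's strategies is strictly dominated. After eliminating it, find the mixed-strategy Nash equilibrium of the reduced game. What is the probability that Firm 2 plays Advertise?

q = 3/16

Firm 2's strategy Target ads is strictly dominated by Advertise: 3 > 0 and -6 > -8. Eliminate Target ads.
In a mixed equilibrium Firm 1 is indifferent between Advertise and Not advertise; this condition fixes q.
  Firm 1's expected payoff from Advertise: q·(-8) + (1−q)·0 = -8q
  Firm 1's expected payoff from Not advertise: q·5 + (1−q)·(-3) = 8q - 3
  -8q = 8q - 3  ⇒  -16q = -3  ⇒  q = 3/16.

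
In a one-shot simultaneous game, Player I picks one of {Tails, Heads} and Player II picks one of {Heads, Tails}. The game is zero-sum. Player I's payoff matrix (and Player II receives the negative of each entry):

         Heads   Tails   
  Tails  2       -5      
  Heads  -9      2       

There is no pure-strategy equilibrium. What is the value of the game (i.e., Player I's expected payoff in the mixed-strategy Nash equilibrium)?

v = -41/18

In a mixed equilibrium Player I is indifferent between Tails and Heads; this condition fixes q.
  Player I's payoff from Tails: q·2 + (1−q)·(-5) = 7q - 5
  Player I's payoff from Heads: q·(-9) + (1−q)·2 = -11q + 2
  7q - 5 = -11q + 2  ⇒  18q = 7  ⇒  q = 7/18.
The value is Player I's expected payoff against this mix (using Tails): (7/18)·2 + (11/18)·(-5) = -41/18.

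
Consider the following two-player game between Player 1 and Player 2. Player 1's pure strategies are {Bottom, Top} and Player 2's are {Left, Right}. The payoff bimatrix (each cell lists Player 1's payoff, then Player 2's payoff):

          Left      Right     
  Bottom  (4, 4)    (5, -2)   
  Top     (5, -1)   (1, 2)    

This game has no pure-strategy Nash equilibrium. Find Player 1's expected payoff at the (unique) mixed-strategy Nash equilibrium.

In a mixed equilibrium Player 1 is indifferent between Bottom and Top; this condition fixes q.
  Player 1's payoff to Bottom: q·4 + (1−q)·5 = -q + 5
  Player 1's payoff to Top: q·5 + (1−q)·1 = 4q + 1
  -q + 5 = 4q + 1  ⇒  -5q = -4  ⇒  q = 4/5.
At equilibrium Player 1 is indifferent across rows, so Player 1's payoff equals the payoff from Bottom: (4/5)·4 + (1/5)·5 = 21/5.

21/5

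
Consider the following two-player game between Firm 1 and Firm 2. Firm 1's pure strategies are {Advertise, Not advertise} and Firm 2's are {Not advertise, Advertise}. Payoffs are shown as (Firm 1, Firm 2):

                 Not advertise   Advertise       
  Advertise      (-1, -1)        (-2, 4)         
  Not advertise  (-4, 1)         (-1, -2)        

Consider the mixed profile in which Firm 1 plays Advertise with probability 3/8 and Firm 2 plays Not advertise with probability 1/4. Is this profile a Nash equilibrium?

Check Firm 2's indifference given Firm 1's mix p = 3/8:
  payoff from Not advertise = 1/4; payoff from Advertise = 1/4 — equal.
Check Firm 1's indifference given Firm 2's mix q = 1/4:
  payoff from Advertise = -7/4; payoff from Not advertise = -7/4 — equal.
Both players are indifferent, so neither can profitably deviate.

Yes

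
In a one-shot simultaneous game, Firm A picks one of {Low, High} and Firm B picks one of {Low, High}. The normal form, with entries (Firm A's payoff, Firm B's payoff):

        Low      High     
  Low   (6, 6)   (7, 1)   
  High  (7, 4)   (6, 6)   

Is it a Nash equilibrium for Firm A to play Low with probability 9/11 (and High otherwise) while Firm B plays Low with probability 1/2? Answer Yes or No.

Given Firm A's mix p = 9/11, Firm B's payoff from Low is 62/11 but from High is 21/11. Firm B strictly prefers Low, so Firm B would not mix.
So the proposed profile is not a Nash equilibrium.

No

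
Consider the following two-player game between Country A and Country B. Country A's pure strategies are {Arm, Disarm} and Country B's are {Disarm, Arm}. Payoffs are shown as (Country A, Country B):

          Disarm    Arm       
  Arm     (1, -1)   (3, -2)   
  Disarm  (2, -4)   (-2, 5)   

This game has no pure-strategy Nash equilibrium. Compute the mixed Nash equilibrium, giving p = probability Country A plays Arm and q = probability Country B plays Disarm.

Country B's indifference between Disarm and Arm determines Country A's mixing probability p:
  Country B's payoff to Disarm: p·(-1) + (1−p)·(-4) = 3p - 4
  Country B's payoff to Arm: p·(-2) + (1−p)·5 = -7p + 5
  3p - 4 = -7p + 5  ⇒  10p = 9  ⇒  p = 9/10.
For Country A to be willing to mix, Country A must be indifferent between Arm and Disarm, which pins down Country B's mix.
  Country A's expected payoff from Arm: q·1 + (1−q)·3 = -2q + 3
  Country A's expected payoff from Disarm: q·2 + (1−q)·(-2) = 4q - 2
  -2q + 3 = 4q - 2  ⇒  -6q = -5  ⇒  q = 5/6.

p = 9/10, q = 5/6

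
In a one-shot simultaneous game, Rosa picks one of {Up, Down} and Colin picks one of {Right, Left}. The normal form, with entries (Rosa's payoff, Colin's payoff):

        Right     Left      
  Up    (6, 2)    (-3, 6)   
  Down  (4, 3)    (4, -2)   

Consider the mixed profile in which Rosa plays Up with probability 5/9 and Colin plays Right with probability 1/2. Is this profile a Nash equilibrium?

No

Given Colin's mix q = 1/2, Rosa's payoff from Up is 3/2 but from Down is 4. Rosa strictly prefers Down, so Rosa would not mix.
So the proposed profile is not a Nash equilibrium.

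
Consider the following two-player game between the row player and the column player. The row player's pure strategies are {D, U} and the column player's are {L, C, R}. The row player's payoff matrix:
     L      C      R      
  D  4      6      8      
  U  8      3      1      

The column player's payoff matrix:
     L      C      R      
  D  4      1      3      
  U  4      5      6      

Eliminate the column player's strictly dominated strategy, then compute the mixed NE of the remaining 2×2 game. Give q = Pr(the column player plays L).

The column player's strategy C is strictly dominated by R: 3 > 1 and 6 > 5. Eliminate C.
Set the row player's expected payoff from D equal to that from U:
  the row player's payoff to D: q·4 + (1−q)·8 = -4q + 8
  the row player's payoff to U: q·8 + (1−q)·1 = 7q + 1
  -4q + 8 = 7q + 1  ⇒  -11q = -7  ⇒  q = 7/11.

q = 7/11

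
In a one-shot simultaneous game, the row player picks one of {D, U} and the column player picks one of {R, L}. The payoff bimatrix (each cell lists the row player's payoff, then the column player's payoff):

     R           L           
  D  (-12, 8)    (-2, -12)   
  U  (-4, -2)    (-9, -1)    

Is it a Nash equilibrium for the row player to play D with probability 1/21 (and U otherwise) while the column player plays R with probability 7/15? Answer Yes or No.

Yes

Check the column player's indifference given the row player's mix p = 1/21:
  payoff from R = -32/21; payoff from L = -32/21 — equal.
Check the row player's indifference given the column player's mix q = 7/15:
  payoff from D = -20/3; payoff from U = -20/3 — equal.
Both players are indifferent, so neither can profitably deviate.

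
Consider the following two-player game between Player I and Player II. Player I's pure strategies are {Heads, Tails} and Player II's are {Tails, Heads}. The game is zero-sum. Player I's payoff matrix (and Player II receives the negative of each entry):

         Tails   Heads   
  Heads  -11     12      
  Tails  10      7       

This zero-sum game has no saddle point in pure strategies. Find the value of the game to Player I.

For Player I to be willing to mix, Player I must be indifferent between Heads and Tails, which pins down Player II's mix.
  Player I's payoff to Heads: q·(-11) + (1−q)·12 = -23q + 12
  Player I's payoff to Tails: q·10 + (1−q)·7 = 3q + 7
  -23q + 12 = 3q + 7  ⇒  -26q = -5  ⇒  q = 5/26.
The value is Player I's expected payoff against this mix (using Heads): (5/26)·(-11) + (21/26)·12 = 197/26.

v = 197/26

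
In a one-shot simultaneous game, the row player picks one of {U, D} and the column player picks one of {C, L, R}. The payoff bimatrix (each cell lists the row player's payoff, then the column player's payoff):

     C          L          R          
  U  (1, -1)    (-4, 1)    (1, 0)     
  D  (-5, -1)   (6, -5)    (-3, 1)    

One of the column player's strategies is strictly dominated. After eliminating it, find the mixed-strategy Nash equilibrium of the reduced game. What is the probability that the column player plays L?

The column player's strategy C is strictly dominated by R: 0 > -1 and 1 > -1. Eliminate C.
For the row player to be willing to mix, the row player must be indifferent between U and D, which pins down the column player's mix.
  the row player's expected payoff from U: q·(-4) + (1−q)·1 = -5q + 1
  the row player's expected payoff from D: q·6 + (1−q)·(-3) = 9q - 3
  -5q + 1 = 9q - 3  ⇒  -14q = -4  ⇒  q = 2/7.

q = 2/7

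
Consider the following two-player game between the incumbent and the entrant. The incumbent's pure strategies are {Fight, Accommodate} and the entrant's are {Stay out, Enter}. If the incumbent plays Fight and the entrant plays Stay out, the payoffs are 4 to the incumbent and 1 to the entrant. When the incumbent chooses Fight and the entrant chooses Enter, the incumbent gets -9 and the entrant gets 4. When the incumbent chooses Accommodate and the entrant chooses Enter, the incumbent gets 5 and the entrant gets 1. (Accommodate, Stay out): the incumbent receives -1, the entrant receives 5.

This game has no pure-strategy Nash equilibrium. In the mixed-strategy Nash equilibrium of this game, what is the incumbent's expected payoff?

11/19

The incumbent's indifference between Fight and Accommodate determines the entrant's mixing probability q:
  the incumbent's expected payoff from Fight: q·4 + (1−q)·(-9) = 13q - 9
  the incumbent's expected payoff from Accommodate: q·(-1) + (1−q)·5 = -6q + 5
  13q - 9 = -6q + 5  ⇒  19q = 14  ⇒  q = 14/19.
At equilibrium the incumbent is indifferent across rows, so the incumbent's payoff equals the payoff from Fight: (14/19)·4 + (5/19)·(-9) = 11/19.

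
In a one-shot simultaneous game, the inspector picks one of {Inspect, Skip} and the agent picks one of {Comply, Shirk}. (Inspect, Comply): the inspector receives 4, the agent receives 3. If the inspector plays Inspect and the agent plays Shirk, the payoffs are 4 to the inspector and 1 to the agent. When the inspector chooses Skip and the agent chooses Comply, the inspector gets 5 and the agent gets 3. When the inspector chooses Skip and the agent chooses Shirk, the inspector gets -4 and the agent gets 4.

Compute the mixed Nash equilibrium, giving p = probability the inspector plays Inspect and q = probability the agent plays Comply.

The inspector's mix must leave the agent indifferent between Comply and Shirk.
  the agent's payoff to Comply: p·3 + (1−p)·3 = 3
  the agent's payoff to Shirk: p·1 + (1−p)·4 = -3p + 4
  3 = -3p + 4  ⇒  3p = 1  ⇒  p = 1/3.
The inspector's indifference between Inspect and Skip determines the agent's mixing probability q:
  the inspector's payoff from Inspect: q·4 + (1−q)·4 = 4
  the inspector's payoff from Skip: q·5 + (1−q)·(-4) = 9q - 4
  4 = 9q - 4  ⇒  -9q = -8  ⇒  q = 8/9.

p = 1/3, q = 8/9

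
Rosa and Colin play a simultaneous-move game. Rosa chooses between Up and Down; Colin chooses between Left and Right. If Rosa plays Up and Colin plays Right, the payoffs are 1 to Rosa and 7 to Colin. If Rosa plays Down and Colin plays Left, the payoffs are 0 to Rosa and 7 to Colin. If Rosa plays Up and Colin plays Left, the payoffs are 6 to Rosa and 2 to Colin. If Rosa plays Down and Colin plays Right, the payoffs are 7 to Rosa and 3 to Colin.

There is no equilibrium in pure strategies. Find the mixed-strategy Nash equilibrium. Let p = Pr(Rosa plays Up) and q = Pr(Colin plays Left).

For Colin to be willing to mix, Colin must be indifferent between Left and Right, which pins down Rosa's mix.
  Colin's payoff from Left: p·2 + (1−p)·7 = -5p + 7
  Colin's payoff from Right: p·7 + (1−p)·3 = 4p + 3
  -5p + 7 = 4p + 3  ⇒  -9p = -4  ⇒  p = 4/9.
Colin's mix must leave Rosa indifferent between Up and Down.
  Rosa's payoff to Up: q·6 + (1−q)·1 = 5q + 1
  Rosa's payoff to Down: q·0 + (1−q)·7 = -7q + 7
  5q + 1 = -7q + 7  ⇒  12q = 6  ⇒  q = 1/2.

p = 4/9, q = 1/2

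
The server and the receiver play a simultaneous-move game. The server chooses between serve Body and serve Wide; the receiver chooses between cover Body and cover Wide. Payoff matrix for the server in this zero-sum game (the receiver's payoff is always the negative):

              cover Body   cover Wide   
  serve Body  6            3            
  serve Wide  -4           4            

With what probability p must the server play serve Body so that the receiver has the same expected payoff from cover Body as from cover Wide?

p = 8/11

The receiver's indifference between cover Body and cover Wide determines the server's mixing probability p:
  the receiver's expected payoff from cover Body: p·(-6) + (1−p)·4 = -10p + 4
  the receiver's expected payoff from cover Wide: p·(-3) + (1−p)·(-4) = p - 4
  -10p + 4 = p - 4  ⇒  -11p = -8  ⇒  p = 8/11.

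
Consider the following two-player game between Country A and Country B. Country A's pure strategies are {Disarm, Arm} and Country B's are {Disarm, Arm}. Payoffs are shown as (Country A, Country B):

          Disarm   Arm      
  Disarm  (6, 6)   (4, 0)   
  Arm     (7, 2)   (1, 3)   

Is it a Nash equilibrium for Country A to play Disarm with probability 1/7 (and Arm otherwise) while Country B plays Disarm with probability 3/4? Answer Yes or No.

Check Country B's indifference given Country A's mix p = 1/7:
  payoff from Disarm = 18/7; payoff from Arm = 18/7 — equal.
Check Country A's indifference given Country B's mix q = 3/4:
  payoff from Disarm = 11/2; payoff from Arm = 11/2 — equal.
Both players are indifferent, so neither can profitably deviate.

Yes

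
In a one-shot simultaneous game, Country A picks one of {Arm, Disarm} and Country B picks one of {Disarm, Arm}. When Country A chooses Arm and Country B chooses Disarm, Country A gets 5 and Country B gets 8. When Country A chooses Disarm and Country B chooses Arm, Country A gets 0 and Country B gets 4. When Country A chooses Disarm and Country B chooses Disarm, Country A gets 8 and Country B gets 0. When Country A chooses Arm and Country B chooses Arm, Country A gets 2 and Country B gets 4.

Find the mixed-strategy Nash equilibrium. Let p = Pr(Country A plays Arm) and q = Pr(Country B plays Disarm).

Set Country B's expected payoff from Disarm equal to that from Arm:
  Country B's payoff from Disarm: p·8 + (1−p)·0 = 8p
  Country B's payoff from Arm: p·4 + (1−p)·4 = 4
  8p = 4  ⇒  8p = 4  ⇒  p = 1/2.
Country A's indifference between Arm and Disarm determines Country B's mixing probability q:
  Country A's expected payoff from Arm: q·5 + (1−q)·2 = 3q + 2
  Country A's expected payoff from Disarm: q·8 + (1−q)·0 = 8q
  3q + 2 = 8q  ⇒  -5q = -2  ⇒  q = 2/5.

p = 1/2, q = 2/5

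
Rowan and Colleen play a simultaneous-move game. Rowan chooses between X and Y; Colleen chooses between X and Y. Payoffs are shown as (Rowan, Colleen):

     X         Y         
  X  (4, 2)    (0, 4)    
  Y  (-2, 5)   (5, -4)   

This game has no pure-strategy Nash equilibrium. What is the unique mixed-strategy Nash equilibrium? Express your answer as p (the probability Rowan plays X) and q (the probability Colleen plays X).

p = 9/11, q = 5/11

In a mixed equilibrium Colleen is indifferent between X and Y; this condition fixes p.
  Colleen's payoff to X: p·2 + (1−p)·5 = -3p + 5
  Colleen's payoff to Y: p·4 + (1−p)·(-4) = 8p - 4
  -3p + 5 = 8p - 4  ⇒  -11p = -9  ⇒  p = 9/11.
In a mixed equilibrium Rowan is indifferent between X and Y; this condition fixes q.
  Rowan's payoff from X: q·4 + (1−q)·0 = 4q
  Rowan's payoff from Y: q·(-2) + (1−q)·5 = -7q + 5
  4q = -7q + 5  ⇒  11q = 5  ⇒  q = 5/11.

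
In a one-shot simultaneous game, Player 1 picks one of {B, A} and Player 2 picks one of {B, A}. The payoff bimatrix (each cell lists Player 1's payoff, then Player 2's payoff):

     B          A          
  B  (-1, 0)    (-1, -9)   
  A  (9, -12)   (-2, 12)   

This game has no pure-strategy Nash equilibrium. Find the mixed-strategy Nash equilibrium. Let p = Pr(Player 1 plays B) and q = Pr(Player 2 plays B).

p = 8/11, q = 1/11

For Player 2 to be willing to mix, Player 2 must be indifferent between B and A, which pins down Player 1's mix.
  Player 2's expected payoff from B: p·0 + (1−p)·(-12) = 12p - 12
  Player 2's expected payoff from A: p·(-9) + (1−p)·12 = -21p + 12
  12p - 12 = -21p + 12  ⇒  33p = 24  ⇒  p = 8/11.
In a mixed equilibrium Player 1 is indifferent between B and A; this condition fixes q.
  Player 1's expected payoff from B: q·(-1) + (1−q)·(-1) = -1
  Player 1's expected payoff from A: q·9 + (1−q)·(-2) = 11q - 2
  -1 = 11q - 2  ⇒  -11q = -1  ⇒  q = 1/11.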